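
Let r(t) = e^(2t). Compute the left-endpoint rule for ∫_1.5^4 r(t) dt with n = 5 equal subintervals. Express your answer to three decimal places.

Δt = (4 − 1.5)/5 = 0.5.
Left endpoints: 1.5, 2, 2.5, 3, 3.5.
r(1.5) ≈ 20.086, r(2) ≈ 54.598, r(2.5) ≈ 148.413, r(3) ≈ 403.429, r(3.5) ≈ 1096.633.
Sum = Δt · [r(1.5) + r(2) + r(2.5) + r(3) + r(3.5)].
Sum ≈ 861.579.

861.579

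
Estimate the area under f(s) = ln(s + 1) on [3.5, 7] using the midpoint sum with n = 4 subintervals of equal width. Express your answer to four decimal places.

Δs = (7 − 3.5)/4 = 0.875.
Midpoints: 3.9375, 4.8125, 5.6875, 6.5625.
f(3.9375) ≈ 1.5969, f(4.8125) ≈ 1.7600, f(5.6875) ≈ 1.9002, f(6.5625) ≈ 2.0232.
Sum = Δs · [f(3.9375) + f(4.8125) + f(5.6875) + f(6.5625)].
Sum ≈ 6.3703.

6.3703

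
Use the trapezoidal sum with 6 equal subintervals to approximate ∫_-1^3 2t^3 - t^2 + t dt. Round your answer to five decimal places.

Δt = (3 − (-1))/6 = 2/3.
f(-1) = -4, f(-1/3) = -14/27, f(1/3) = 8/27, f(1) = 2, f(5/3) = 220/27, f(7/3) = 602/27, f(3) = 48.
T_6 = (Δt/2)·[f(t_0) + 2f(t_1) + ... + 2f(t_{5}) + f(t_6)].
Sum ≈ 36.14815.

36.14815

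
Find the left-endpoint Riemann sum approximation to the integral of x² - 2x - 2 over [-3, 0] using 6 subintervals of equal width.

Δx = (0 − (-3))/6 = 0.5.
Left endpoints: -3, -2.5, -2, -1.5, -1, -0.5.
f(-3) = 13, f(-2.5) = 9.25, f(-2) = 6, f(-1.5) = 3.25, f(-1) = 1, f(-0.5) = -0.75.
Sum = Δx · [f(-3) + f(-2.5) + f(-2) + ...].
Sum = 15.875.

15.875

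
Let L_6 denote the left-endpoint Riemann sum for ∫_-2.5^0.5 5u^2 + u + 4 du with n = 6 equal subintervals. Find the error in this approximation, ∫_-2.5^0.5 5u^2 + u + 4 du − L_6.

-7.375

Exact integral: ∫_-2.5^0.5 f(u) du = 35.25.
L_6 = 42.625.
Error = 35.25 − 42.625 = -7.375.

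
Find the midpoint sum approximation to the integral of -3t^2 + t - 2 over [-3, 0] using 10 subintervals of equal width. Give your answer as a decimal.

Δt = (0 − (-3))/10 = 0.3.
Midpoints: -2.85, -2.55, -2.25, -1.95, -1.65, -1.35, -1.05, -0.75, -0.45, -0.15.
f(-2.85) = -29.2175, f(-2.55) = -24.0575, f(-2.25) = -19.4375, f(-1.95) = -15.3575, f(-1.65) = -11.8175, f(-1.35) = -8.8175, f(-1.05) = -6.3575, f(-0.75) = -4.4375, f(-0.45) = -3.0575, f(-0.15) = -2.2175.
Sum = Δt · [f(-2.85) + f(-2.55) + f(-2.25) + ...].
Sum = -37.4325.

-37.4325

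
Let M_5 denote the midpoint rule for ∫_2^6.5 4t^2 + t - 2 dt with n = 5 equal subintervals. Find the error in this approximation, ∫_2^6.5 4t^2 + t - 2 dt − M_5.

1.215

Exact integral: ∫_2^6.5 f(t) dt = 365.625.
M_5 = 364.41.
Error = 365.625 − 364.41 = 1.215.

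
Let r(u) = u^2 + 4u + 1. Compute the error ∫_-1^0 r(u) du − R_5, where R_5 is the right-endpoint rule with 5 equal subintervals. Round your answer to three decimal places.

Exact integral: ∫_-1^0 r(u) du ≈ -0.66667.
R_5 = -0.36.
Error ≈ -0.66667 − (-0.36) ≈ -0.307.

-0.307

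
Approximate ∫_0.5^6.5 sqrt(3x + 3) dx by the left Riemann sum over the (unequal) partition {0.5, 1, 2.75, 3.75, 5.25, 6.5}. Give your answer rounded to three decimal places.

Subinterval widths: 0.5, 1.75, 1, 1.5, 1.25.
Left endpoints: 0.5, 1, 2.75, 3.75, 5.25.
f(0.5) ≈ 2.121, f(1) ≈ 2.449, f(2.75) ≈ 3.354, f(3.75) ≈ 3.775, f(5.25) ≈ 4.330.
Sum = Σ Δx_i · f(x_i).
Sum ≈ 19.776.

19.776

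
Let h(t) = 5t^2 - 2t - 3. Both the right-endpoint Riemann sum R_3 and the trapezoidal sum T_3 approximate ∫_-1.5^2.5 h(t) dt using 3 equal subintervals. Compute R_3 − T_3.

8

R_3 ≈ 29.592593.
T_3 ≈ 21.592593.
R_3 − T_3 = 8.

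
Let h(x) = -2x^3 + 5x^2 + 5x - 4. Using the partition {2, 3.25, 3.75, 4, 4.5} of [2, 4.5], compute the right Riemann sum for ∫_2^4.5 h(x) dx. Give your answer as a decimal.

Subinterval widths: 1.25, 0.5, 0.25, 0.5.
Right endpoints: 3.25, 3.75, 4, 4.5.
h(3.25) = -3.59375, h(3.75) = -20.40625, h(4) = -32, h(4.5) = -62.5.
Sum = Σ Δx_i · h(x_i).
Sum = -53.9453125.

-53.9453125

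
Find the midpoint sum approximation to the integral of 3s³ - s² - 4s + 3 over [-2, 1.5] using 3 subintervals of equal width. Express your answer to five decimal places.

3.29543

Δs = (1.5 − (-2))/3 = 7/6.
Midpoints: -17/12, -0.25, 11/12.
f(-17/12) = -359/192, f(-0.25) = 3.890625, f(11/12) = 463/576.
Sum = Δs · [f(-17/12) + f(-0.25) + f(11/12)].
Sum ≈ 3.29543.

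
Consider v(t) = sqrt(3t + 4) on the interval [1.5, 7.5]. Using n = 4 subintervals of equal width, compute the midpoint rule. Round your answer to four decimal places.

24.8286

Δt = (7.5 − 1.5)/4 = 1.5.
Midpoints: 2.25, 3.75, 5.25, 6.75.
v(2.25) ≈ 3.2787, v(3.75) ≈ 3.9051, v(5.25) ≈ 4.4441, v(6.75) ≈ 4.9244.
Sum = Δt · [v(2.25) + v(3.75) + v(5.25) + v(6.75)].
Sum ≈ 24.8286.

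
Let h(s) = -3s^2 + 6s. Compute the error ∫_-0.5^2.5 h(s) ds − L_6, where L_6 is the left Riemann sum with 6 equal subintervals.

0.375

Exact integral: ∫_-0.5^2.5 h(s) ds = 2.25.
L_6 = 1.875.
Error = 2.25 − 1.875 = 0.375.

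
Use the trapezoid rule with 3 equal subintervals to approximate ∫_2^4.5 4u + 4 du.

Δu = (4.5 − 2)/3 = 5/6.
f(2) = 12, f(17/6) = 46/3, f(11/3) = 56/3, f(4.5) = 22.
T_3 = (Δu/2)·[f(u_0) + 2f(u_1) + 2f(u_2) + f(u_3)].
Sum = 42.5.

42.5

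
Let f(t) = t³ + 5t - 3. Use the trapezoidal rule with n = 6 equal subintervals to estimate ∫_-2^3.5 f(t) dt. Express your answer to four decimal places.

39.3737

Δt = (3.5 − (-2))/6 = 11/12.
f(-2) = -21, f(-13/12) = -16741/1728, f(-1/6) = -829/216, f(0.75) = 1.171875, f(5/3) = 269/27, f(31/12) = 46927/1728, f(3.5) = 57.375.
T_6 = (Δt/2)·[f(t_0) + 2f(t_1) + ... + 2f(t_{5}) + f(t_6)].
Sum ≈ 39.3737.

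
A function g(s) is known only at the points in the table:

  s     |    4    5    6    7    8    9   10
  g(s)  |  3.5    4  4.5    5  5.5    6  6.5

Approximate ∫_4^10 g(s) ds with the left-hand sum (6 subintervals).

28.5

Δs = 1.
Sum = 1·[3.5 + 4 + 4.5 + 5 + 5.5 + 6] = 28.5.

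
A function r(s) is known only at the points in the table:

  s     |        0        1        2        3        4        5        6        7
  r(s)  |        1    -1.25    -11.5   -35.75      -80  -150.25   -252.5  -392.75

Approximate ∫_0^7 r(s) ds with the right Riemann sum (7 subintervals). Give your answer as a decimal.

Δs = 1.
Sum = 1·[(-1.25) + (-11.5) + (-35.75) + (-80) + (-150.25) + (-252.5) + (-392.75)] = -924.

-924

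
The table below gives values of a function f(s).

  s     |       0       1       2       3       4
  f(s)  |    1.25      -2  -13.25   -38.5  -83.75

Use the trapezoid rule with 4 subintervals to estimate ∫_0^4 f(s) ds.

-95

Δs = 1.
T_4 = (1/2)·[1.25 + 2·(-2) + 2·(-13.25) + 2·(-38.5) + (-83.75)] = -95.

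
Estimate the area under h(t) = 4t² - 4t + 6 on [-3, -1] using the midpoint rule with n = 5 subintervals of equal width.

Δt = (-1 − (-3))/5 = 0.4.
Midpoints: -2.8, -2.4, -2, -1.6, -1.2.
h(-2.8) = 48.56, h(-2.4) = 38.64, h(-2) = 30, h(-1.6) = 22.64, h(-1.2) = 16.56.
Sum = Δt · [h(-2.8) + h(-2.4) + h(-2) + h(-1.6) + h(-1.2)].
Sum = 62.56.

62.56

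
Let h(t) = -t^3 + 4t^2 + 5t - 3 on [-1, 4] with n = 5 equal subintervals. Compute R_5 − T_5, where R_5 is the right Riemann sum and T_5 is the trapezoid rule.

10

R_5 = 55.
T_5 = 45.
R_5 − T_5 = 10.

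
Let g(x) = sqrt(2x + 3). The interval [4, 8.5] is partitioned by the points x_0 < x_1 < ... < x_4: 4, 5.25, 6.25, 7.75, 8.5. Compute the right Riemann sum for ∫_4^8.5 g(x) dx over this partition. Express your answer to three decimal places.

18.336

Subinterval widths: 1.25, 1, 1.5, 0.75.
Right endpoints: 5.25, 6.25, 7.75, 8.5.
g(5.25) ≈ 3.674, g(6.25) ≈ 3.937, g(7.75) ≈ 4.301, g(8.5) ≈ 4.472.
Sum = Σ Δx_i · g(x_i).
Sum ≈ 18.336.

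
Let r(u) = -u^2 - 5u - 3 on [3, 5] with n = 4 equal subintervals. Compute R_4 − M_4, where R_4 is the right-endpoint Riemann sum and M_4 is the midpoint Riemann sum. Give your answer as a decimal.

R_4 = -85.25.
M_4 = -78.625.
R_4 − M_4 = -6.625.

-6.625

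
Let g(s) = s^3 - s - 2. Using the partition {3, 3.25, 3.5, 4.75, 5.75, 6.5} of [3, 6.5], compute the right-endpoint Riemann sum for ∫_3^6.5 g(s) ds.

524.09375

Subinterval widths: 0.25, 0.25, 1.25, 1, 0.75.
Right endpoints: 3.25, 3.5, 4.75, 5.75, 6.5.
g(3.25) = 29.078125, g(3.5) = 37.375, g(4.75) = 100.421875, g(5.75) = 182.359375, g(6.5) = 266.125.
Sum = Σ Δs_i · g(s_i).
Sum = 524.09375.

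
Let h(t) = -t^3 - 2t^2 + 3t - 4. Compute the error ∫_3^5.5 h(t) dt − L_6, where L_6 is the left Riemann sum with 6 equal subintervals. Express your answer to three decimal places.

-35.261

Exact integral: ∫_3^5.5 h(t) dt ≈ -279.55729.
L_6 ≈ -244.29615.
Error ≈ -279.55729 − (-244.29615) ≈ -35.261.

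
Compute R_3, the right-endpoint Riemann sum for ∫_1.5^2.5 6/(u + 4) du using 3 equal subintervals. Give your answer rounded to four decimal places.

0.9749

Δu = (2.5 − 1.5)/3 = 1/3.
Right endpoints: 11/6, 13/6, 2.5.
f(11/6) = 36/35, f(13/6) = 36/37, f(2.5) = 12/13.
Sum = Δu · [f(11/6) + f(13/6) + f(2.5)].
Sum ≈ 0.9749.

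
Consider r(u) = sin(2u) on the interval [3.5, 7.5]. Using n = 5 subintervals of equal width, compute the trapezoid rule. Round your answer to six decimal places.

Δu = (7.5 − 3.5)/5 = 0.8.
r(3.5) ≈ 0.656987, r(4.3) ≈ 0.734397, r(5.1) ≈ -0.699875, r(5.9) ≈ -0.693525, r(6.7) ≈ 0.740376, r(7.5) ≈ 0.650288.
T_5 = (Δu/2)·[r(u_0) + 2r(u_1) + ... + 2r(u_{4}) + r(u_5)].
Sum ≈ 0.588008.

0.588008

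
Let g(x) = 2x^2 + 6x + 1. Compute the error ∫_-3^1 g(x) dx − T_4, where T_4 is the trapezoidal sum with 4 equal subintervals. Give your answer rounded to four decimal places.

-1.3333

Exact integral: ∫_-3^1 g(x) dx ≈ -1.333333.
T_4 = 0.
Error ≈ -1.333333 − 0 ≈ -1.3333.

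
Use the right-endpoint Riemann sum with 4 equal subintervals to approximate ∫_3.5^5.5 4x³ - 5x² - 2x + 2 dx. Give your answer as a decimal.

Δx = (5.5 − 3.5)/4 = 0.5.
Right endpoints: 4, 4.5, 5, 5.5.
f(4) = 170, f(4.5) = 256.25, f(5) = 367, f(5.5) = 505.25.
Sum = Δx · [f(4) + f(4.5) + f(5) + f(5.5)].
Sum = 649.25.

649.25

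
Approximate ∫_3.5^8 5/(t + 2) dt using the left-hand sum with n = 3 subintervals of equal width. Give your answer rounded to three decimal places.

Δt = (8 − 3.5)/3 = 1.5.
Left endpoints: 3.5, 5, 6.5.
f(3.5) = 10/11, f(5) = 5/7, f(6.5) = 10/17.
Sum = Δt · [f(3.5) + f(5) + f(6.5)].
Sum ≈ 3.317.

3.317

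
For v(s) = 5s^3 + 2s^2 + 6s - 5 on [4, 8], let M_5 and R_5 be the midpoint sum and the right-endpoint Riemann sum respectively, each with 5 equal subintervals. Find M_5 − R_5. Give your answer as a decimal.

-1002.88

M_5 = 5203.04.
R_5 = 6205.92.
M_5 − R_5 = -1002.88.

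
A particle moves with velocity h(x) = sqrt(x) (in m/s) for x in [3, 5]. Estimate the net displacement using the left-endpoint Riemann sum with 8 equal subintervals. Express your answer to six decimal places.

Δx = (5 − 3)/8 = 0.25.
Left endpoints: 3, 3.25, 3.5, 3.75, 4, 4.25, 4.5, 4.75.
h(3) ≈ 1.732051, h(3.25) ≈ 1.802776, h(3.5) ≈ 1.870829, h(3.75) ≈ 1.936492, h(4) ≈ 2.000000, h(4.25) ≈ 2.061553, h(4.5) ≈ 2.121320, h(4.75) ≈ 2.179449.
Sum = Δx · [h(3) + h(3.25) + h(3.5) + ...].
Sum ≈ 3.926117.

3.926117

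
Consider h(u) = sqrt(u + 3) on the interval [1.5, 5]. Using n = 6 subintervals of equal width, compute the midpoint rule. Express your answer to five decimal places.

8.72182

Δu = (5 − 1.5)/6 = 7/12.
Midpoints: 43/24, 2.375, 71/24, 85/24, 4.125, 113/24.
h(43/24) ≈ 2.18899, h(2.375) ≈ 2.31840, h(71/24) ≈ 2.44097, h(85/24) ≈ 2.55767, h(4.125) ≈ 2.66927, h(113/24) ≈ 2.77639.
Sum = Δu · [h(43/24) + h(2.375) + h(71/24) + ...].
Sum ≈ 8.72182.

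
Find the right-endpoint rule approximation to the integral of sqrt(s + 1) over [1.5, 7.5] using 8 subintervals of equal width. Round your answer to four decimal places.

Δs = (7.5 − 1.5)/8 = 0.75.
Right endpoints: 2.25, 3, 3.75, 4.5, 5.25, 6, 6.75, 7.5.
f(2.25) ≈ 1.8028, f(3) ≈ 2.0000, f(3.75) ≈ 2.1794, f(4.5) ≈ 2.3452, f(5.25) ≈ 2.5000, f(6) ≈ 2.6458, f(6.75) ≈ 2.7839, f(7.5) ≈ 2.9155.
Sum = Δs · [f(2.25) + f(3) + f(3.75) + ...].
Sum ≈ 14.3794.

14.3794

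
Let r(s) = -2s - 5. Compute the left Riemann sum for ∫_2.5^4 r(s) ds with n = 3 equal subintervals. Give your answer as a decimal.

Δs = (4 − 2.5)/3 = 0.5.
Left endpoints: 2.5, 3, 3.5.
r(2.5) = -10, r(3) = -11, r(3.5) = -12.
Sum = Δs · [r(2.5) + r(3) + r(3.5)].
Sum = -16.5.

-16.5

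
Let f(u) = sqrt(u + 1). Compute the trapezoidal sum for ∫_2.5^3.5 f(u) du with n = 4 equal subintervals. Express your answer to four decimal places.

1.9985

Δu = (3.5 − 2.5)/4 = 0.25.
f(2.5) ≈ 1.8708, f(2.75) ≈ 1.9365, f(3) ≈ 2.0000, f(3.25) ≈ 2.0616, f(3.5) ≈ 2.1213.
T_4 = (Δu/2)·[f(u_0) + 2f(u_1) + 2f(u_2) + 2f(u_3) + f(u_4)].
Sum ≈ 1.9985.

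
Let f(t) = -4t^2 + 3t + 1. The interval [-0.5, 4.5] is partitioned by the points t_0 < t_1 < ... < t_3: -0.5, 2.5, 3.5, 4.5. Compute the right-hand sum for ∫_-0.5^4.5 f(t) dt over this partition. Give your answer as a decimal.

Subinterval widths: 3, 1, 1.
Right endpoints: 2.5, 3.5, 4.5.
f(2.5) = -16.5, f(3.5) = -37.5, f(4.5) = -66.5.
Sum = Σ Δt_i · f(t_i).
Sum = -153.5.

-153.5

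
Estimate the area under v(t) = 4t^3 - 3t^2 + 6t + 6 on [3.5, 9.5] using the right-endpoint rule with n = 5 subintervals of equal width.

9394.5

Δt = (9.5 − 3.5)/5 = 1.2.
Right endpoints: 4.7, 5.9, 7.1, 8.3, 9.5.
v(4.7) = 383.222, v(5.9) = 758.486, v(7.1) = 1329.014, v(8.3) = 2136.278, v(9.5) = 3221.75.
Sum = Δt · [v(4.7) + v(5.9) + v(7.1) + v(8.3) + v(9.5)].
Sum = 9394.5.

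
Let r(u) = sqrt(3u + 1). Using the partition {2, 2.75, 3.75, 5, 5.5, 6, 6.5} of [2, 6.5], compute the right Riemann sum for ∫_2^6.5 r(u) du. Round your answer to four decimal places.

17.3160

Subinterval widths: 0.75, 1, 1.25, 0.5, 0.5, 0.5.
Right endpoints: 2.75, 3.75, 5, 5.5, 6, 6.5.
r(2.75) ≈ 3.0414, r(3.75) ≈ 3.5000, r(5) ≈ 4.0000, r(5.5) ≈ 4.1833, r(6) ≈ 4.3589, r(6.5) ≈ 4.5277.
Sum = Σ Δu_i · r(u_i).
Sum ≈ 17.3160.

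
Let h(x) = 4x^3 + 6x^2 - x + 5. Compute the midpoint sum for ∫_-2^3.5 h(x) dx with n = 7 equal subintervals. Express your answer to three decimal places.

Δx = (3.5 − (-2))/7 = 11/14.
Midpoints: -45/28, -23/28, -1/28, 0.75, 43/28, 65/28, 87/28.
h(-45/28) = 30185/5488, h(-23/28) = 41999/5488, h(-1/28) = 27677/5488, h(0.75) = 9.3125, h(43/28) = 176177/5488, h(65/28) = 466775/5488, h(87/28) = 986789/5488.
Sum = Δx · [h(-45/28) + h(-23/28) + h(-1/28) + ...].
Sum ≈ 254.943.

254.943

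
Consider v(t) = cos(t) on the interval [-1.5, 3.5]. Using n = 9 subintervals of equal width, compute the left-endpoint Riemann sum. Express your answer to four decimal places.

Δt = (3.5 − (-1.5))/9 = 5/9.
Left endpoints: -1.5, -17/18, -7/18, 1/6, 13/18, 23/18, 11/6, 43/18, 53/18.
v(-1.5) ≈ 0.0707, v(-17/18) ≈ 0.5862, v(-7/18) ≈ 0.9253, v(1/6) ≈ 0.9861, v(13/18) ≈ 0.7503, v(23/18) ≈ 0.2888, v(11/6) ≈ -0.2595, v(43/18) ≈ -0.7298, v(53/18) ≈ -0.9806.
Sum = Δt · [v(-1.5) + v(-17/18) + v(-7/18) + ...].
Sum ≈ 0.9098.

0.9098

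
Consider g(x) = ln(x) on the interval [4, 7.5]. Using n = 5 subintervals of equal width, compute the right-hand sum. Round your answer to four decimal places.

Δx = (7.5 − 4)/5 = 0.7.
Right endpoints: 4.7, 5.4, 6.1, 6.8, 7.5.
g(4.7) ≈ 1.5476, g(5.4) ≈ 1.6864, g(6.1) ≈ 1.8083, g(6.8) ≈ 1.9169, g(7.5) ≈ 2.0149.
Sum = Δx · [g(4.7) + g(5.4) + g(6.1) + g(6.8) + g(7.5)].
Sum ≈ 6.2819.

6.2819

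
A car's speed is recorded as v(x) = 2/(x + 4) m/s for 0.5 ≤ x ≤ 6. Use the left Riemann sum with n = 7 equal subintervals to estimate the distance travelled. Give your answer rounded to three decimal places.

Δx = (6 − 0.5)/7 = 11/14.
Left endpoints: 0.5, 9/7, 29/14, 20/7, 51/14, 31/7, 73/14.
v(0.5) = 4/9, v(9/7) = 14/37, v(29/14) = 28/85, v(20/7) = 7/24, v(51/14) = 28/107, v(31/7) = 14/59, v(73/14) = 28/129.
Sum = Δx · [v(0.5) + v(9/7) + v(29/14) + ...].
Sum ≈ 1.697.

1.697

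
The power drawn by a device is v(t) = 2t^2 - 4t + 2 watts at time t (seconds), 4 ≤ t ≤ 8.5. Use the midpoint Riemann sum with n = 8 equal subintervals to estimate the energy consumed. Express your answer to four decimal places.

263.0127

Δt = (8.5 − 4)/8 = 0.5625.
Midpoints: 4.28125, 4.84375, 5.40625, 5.96875, 6.53125, 7.09375, 7.65625, 8.21875.
v(4.28125) = 11025/512, v(4.84375) = 15129/512, v(5.40625) = 19881/512, v(5.96875) = 25281/512, v(6.53125) = 31329/512, v(7.09375) = 38025/512, v(7.65625) = 45369/512, v(8.21875) = 53361/512.
Sum = Δt · [v(4.28125) + v(4.84375) + v(5.40625) + ...].
Sum ≈ 263.0127.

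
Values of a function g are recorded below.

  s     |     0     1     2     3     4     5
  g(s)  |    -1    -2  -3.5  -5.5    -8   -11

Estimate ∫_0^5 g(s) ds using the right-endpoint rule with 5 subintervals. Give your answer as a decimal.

-30

Δs = 1.
Sum = 1·[(-2) + (-3.5) + (-5.5) + (-8) + (-11)] = -30.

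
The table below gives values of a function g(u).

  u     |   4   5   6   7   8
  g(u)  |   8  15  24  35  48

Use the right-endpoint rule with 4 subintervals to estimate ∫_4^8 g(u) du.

Δu = 1.
Sum = 1·[15 + 24 + 35 + 48] = 122.

122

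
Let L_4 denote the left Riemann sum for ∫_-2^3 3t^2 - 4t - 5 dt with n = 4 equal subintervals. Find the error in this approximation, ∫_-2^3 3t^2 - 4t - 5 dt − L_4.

-7.03125

Exact integral: ∫_-2^3 f(t) dt = 0.
L_4 = 7.03125.
Error = 0 − 7.03125 = -7.03125.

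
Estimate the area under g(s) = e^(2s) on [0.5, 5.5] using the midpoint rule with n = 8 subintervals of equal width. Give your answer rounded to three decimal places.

Δs = (5.5 − 0.5)/8 = 0.625.
Midpoints: 0.8125, 1.4375, 2.0625, 2.6875, 3.3125, 3.9375, 4.5625, 5.1875.
g(0.8125) ≈ 5.078, g(1.4375) ≈ 17.725, g(2.0625) ≈ 61.868, g(2.6875) ≈ 215.940, g(3.3125) ≈ 753.704, g(3.9375) ≈ 2630.686, g(4.5625) ≈ 9181.997, g(5.1875) ≈ 32048.319.
Sum = Δs · [g(0.8125) + g(1.4375) + g(2.0625) + ...].
Sum ≈ 28072.073.

28072.073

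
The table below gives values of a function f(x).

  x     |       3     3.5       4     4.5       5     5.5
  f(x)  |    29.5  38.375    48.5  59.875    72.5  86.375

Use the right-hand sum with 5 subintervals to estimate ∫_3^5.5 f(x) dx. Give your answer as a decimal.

Δx = 0.5.
Sum = 0.5·[38.375 + 48.5 + 59.875 + 72.5 + 86.375] = 152.8125.

152.8125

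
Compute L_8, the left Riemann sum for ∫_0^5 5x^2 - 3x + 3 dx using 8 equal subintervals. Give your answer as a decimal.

153.0859375

Δx = (5 − 0)/8 = 0.625.
Left endpoints: 0, 0.625, 1.25, 1.875, 2.5, 3.125, 3.75, 4.375.
f(0) = 3, f(0.625) = 3.078125, f(1.25) = 7.0625, f(1.875) = 14.953125, f(2.5) = 26.75, f(3.125) = 42.453125, f(3.75) = 62.0625, f(4.375) = 85.578125.
Sum = Δx · [f(0) + f(0.625) + f(1.25) + ...].
Sum = 153.0859375.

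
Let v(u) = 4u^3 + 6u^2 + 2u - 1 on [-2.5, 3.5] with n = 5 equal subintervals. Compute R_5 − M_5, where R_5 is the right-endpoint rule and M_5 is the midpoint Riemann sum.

R_5 = 414.48.
M_5 = 219.36.
R_5 − M_5 = 195.12.

195.12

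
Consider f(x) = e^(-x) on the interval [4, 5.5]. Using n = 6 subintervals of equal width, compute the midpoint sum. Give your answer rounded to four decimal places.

0.0142

Δx = (5.5 − 4)/6 = 0.25.
Midpoints: 4.125, 4.375, 4.625, 4.875, 5.125, 5.375.
f(4.125) ≈ 0.0162, f(4.375) ≈ 0.0126, f(4.625) ≈ 0.0098, f(4.875) ≈ 0.0076, f(5.125) ≈ 0.0059, f(5.375) ≈ 0.0046.
Sum = Δx · [f(4.125) + f(4.375) + f(4.625) + ...].
Sum ≈ 0.0142.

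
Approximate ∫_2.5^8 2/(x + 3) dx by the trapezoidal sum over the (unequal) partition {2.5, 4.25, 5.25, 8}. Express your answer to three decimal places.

Subinterval widths: 1.75, 1, 2.75.
f(2.5) = 4/11, f(4.25) = 8/29, f(5.25) = 8/33, f(8) = 2/11.
On each subinterval the trapezoid contributes (Δx_i/2)·[f(x_{i-1}) + f(x_i)].
Sum ≈ 1.402.

1.402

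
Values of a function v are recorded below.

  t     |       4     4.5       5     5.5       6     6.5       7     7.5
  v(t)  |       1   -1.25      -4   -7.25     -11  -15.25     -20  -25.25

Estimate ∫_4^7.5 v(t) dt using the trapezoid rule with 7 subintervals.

-35.4375

Δt = 0.5.
T_7 = (0.5/2)·[1 + 2·(-1.25) + 2·(-4) + 2·(-7.25) + 2·(-11) + 2·(-15.25) + 2·(-20) + (-25.25)] = -35.4375.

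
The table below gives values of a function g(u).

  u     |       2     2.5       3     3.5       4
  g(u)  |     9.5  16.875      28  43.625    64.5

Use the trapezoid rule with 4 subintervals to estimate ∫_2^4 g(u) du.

Δu = 0.5.
T_4 = (0.5/2)·[9.5 + 2·16.875 + 2·28 + 2·43.625 + 64.5] = 62.75.

62.75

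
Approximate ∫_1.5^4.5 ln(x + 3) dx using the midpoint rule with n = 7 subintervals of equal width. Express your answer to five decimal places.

5.34410

Δx = (4.5 − 1.5)/7 = 3/7.
Midpoints: 12/7, 15/7, 18/7, 3, 24/7, 27/7, 30/7.
f(12/7) ≈ 1.55060, f(15/7) ≈ 1.63761, f(18/7) ≈ 1.71765, f(3) ≈ 1.79176, f(24/7) ≈ 1.86075, f(27/7) ≈ 1.92529, f(30/7) ≈ 1.98592.
Sum = Δx · [f(12/7) + f(15/7) + f(18/7) + ...].
Sum ≈ 5.34410.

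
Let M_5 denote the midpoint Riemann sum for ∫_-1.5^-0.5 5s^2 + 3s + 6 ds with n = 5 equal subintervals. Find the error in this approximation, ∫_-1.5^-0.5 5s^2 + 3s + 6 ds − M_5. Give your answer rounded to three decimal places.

0.017

Exact integral: ∫_-1.5^-0.5 f(s) ds ≈ 8.41667.
M_5 = 8.4.
Error ≈ 8.41667 − 8.4 ≈ 0.017.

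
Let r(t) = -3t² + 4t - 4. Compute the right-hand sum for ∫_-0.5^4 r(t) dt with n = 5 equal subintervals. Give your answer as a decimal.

Δt = (4 − (-0.5))/5 = 0.9.
Right endpoints: 0.4, 1.3, 2.2, 3.1, 4.
r(0.4) = -2.88, r(1.3) = -3.87, r(2.2) = -9.72, r(3.1) = -20.43, r(4) = -36.
Sum = Δt · [r(0.4) + r(1.3) + r(2.2) + r(3.1) + r(4)].
Sum = -65.61.

-65.61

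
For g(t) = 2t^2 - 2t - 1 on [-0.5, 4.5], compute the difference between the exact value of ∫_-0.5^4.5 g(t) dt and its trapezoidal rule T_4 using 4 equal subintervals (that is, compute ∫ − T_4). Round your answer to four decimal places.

Exact integral: ∫_-0.5^4.5 g(t) dt ≈ 35.833333.
T_4 = 38.4375.
Error ≈ 35.833333 − 38.4375 ≈ -2.6042.

-2.6042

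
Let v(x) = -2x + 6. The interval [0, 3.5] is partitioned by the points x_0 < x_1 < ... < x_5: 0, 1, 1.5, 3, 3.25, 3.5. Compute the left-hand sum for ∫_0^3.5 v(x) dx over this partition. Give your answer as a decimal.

12.375

Subinterval widths: 1, 0.5, 1.5, 0.25, 0.25.
Left endpoints: 0, 1, 1.5, 3, 3.25.
v(0) = 6, v(1) = 4, v(1.5) = 3, v(3) = 0, v(3.25) = -0.5.
Sum = Σ Δx_i · v(x_i).
Sum = 12.375.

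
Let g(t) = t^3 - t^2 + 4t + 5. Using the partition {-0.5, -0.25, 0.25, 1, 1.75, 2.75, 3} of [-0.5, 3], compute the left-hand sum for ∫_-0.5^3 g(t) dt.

Subinterval widths: 0.25, 0.5, 0.75, 0.75, 1, 0.25.
Left endpoints: -0.5, -0.25, 0.25, 1, 1.75, 2.75.
g(-0.5) = 2.625, g(-0.25) = 3.921875, g(0.25) = 5.953125, g(1) = 9, g(1.75) = 14.296875, g(2.75) = 29.234375.
Sum = Σ Δt_i · g(t_i).
Sum = 35.4375.

35.4375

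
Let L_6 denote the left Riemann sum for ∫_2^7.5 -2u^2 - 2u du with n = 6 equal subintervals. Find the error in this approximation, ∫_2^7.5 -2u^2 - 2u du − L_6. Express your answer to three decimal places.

-51.397

Exact integral: ∫_2^7.5 f(u) du ≈ -328.16667.
L_6 ≈ -276.76968.
Error ≈ -328.16667 − (-276.76968) ≈ -51.397.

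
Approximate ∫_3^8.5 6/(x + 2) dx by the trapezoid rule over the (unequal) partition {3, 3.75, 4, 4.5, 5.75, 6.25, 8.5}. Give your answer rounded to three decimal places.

Subinterval widths: 0.75, 0.25, 0.5, 1.25, 0.5, 2.25.
f(3) = 1.2, f(3.75) = 24/23, f(4) = 1, f(4.5) = 12/13, f(5.75) = 24/31, f(6.25) = 8/11, f(8.5) = 4/7.
On each subinterval the trapezoid contributes (Δx_i/2)·[f(x_{i-1}) + f(x_i)].
Sum ≈ 4.475.

4.475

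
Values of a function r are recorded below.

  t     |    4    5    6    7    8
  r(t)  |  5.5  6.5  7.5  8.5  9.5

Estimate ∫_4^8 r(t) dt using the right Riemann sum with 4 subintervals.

Δt = 1.
Sum = 1·[6.5 + 7.5 + 8.5 + 9.5] = 32.

32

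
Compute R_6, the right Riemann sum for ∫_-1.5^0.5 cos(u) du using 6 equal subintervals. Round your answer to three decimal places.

1.598

Δu = (0.5 − (-1.5))/6 = 1/3.
Right endpoints: -7/6, -5/6, -0.5, -1/6, 1/6, 0.5.
f(-7/6) ≈ 0.393, f(-5/6) ≈ 0.672, f(-0.5) ≈ 0.878, f(-1/6) ≈ 0.986, f(1/6) ≈ 0.986, f(0.5) ≈ 0.878.
Sum = Δu · [f(-7/6) + f(-5/6) + f(-0.5) + ...].
Sum ≈ 1.598.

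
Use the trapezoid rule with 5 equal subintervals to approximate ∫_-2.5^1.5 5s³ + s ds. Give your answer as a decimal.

Δs = (1.5 − (-2.5))/5 = 0.8.
f(-2.5) = -80.625, f(-1.7) = -26.265, f(-0.9) = -4.545, f(-0.1) = -0.105, f(0.7) = 2.415, f(1.5) = 18.375.
T_5 = (Δs/2)·[f(s_0) + 2f(s_1) + ... + 2f(s_{4}) + f(s_5)].
Sum = -47.7.

-47.7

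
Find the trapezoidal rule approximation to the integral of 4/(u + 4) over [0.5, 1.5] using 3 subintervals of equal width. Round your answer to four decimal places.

Δu = (1.5 − 0.5)/3 = 1/3.
f(0.5) = 8/9, f(5/6) = 24/29, f(7/6) = 24/31, f(1.5) = 8/11.
T_3 = (Δu/2)·[f(u_0) + 2f(u_1) + 2f(u_2) + f(u_3)].
Sum ≈ 0.8033.

0.8033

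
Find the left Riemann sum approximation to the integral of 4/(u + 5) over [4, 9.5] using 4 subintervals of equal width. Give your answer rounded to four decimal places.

Δu = (9.5 − 4)/4 = 1.375.
Left endpoints: 4, 5.375, 6.75, 8.125.
f(4) = 4/9, f(5.375) = 32/83, f(6.75) = 16/47, f(8.125) = 32/105.
Sum = Δu · [f(4) + f(5.375) + f(6.75) + f(8.125)].
Sum ≈ 2.0284.

2.0284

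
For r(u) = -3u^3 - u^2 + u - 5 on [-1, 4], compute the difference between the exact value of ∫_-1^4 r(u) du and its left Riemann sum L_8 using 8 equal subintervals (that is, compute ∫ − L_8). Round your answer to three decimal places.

-59.342

Exact integral: ∫_-1^4 r(u) du ≈ -230.41667.
L_8 = -171.07421875.
Error ≈ -230.41667 − (-171.07421875) ≈ -59.342.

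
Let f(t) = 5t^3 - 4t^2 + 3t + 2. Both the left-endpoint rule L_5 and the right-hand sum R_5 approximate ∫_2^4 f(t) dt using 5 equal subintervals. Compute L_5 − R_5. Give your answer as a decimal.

-95.2

L_5 = 201.92.
R_5 = 297.12.
L_5 − R_5 = -95.2.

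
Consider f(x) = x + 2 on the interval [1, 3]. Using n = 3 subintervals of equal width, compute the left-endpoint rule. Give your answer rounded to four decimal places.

7.3333

Δx = (3 − 1)/3 = 2/3.
Left endpoints: 1, 5/3, 7/3.
f(1) = 3, f(5/3) = 11/3, f(7/3) = 13/3.
Sum = Δx · [f(1) + f(5/3) + f(7/3)].
Sum ≈ 7.3333.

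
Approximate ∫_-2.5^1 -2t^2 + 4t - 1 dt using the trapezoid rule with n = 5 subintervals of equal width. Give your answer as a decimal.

Δt = (1 − (-2.5))/5 = 0.7.
f(-2.5) = -23.5, f(-1.8) = -14.68, f(-1.1) = -7.82, f(-0.4) = -2.92, f(0.3) = 0.02, f(1) = 1.
T_5 = (Δt/2)·[f(t_0) + 2f(t_1) + ... + 2f(t_{4}) + f(t_5)].
Sum = -25.655.

-25.655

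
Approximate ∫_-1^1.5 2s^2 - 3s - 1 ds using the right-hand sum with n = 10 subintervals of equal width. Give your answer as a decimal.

Δs = (1.5 − (-1))/10 = 0.25.
Right endpoints: -0.75, -0.5, -0.25, 0, 0.25, 0.5, 0.75, 1, 1.25, 1.5.
f(-0.75) = 2.375, f(-0.5) = 1, f(-0.25) = -0.125, f(0) = -1, f(0.25) = -1.625, f(0.5) = -2, f(0.75) = -2.125, f(1) = -2, f(1.25) = -1.625, f(1.5) = -1.
Sum = Δs · [f(-0.75) + f(-0.5) + f(-0.25) + ...].
Sum = -2.03125.

-2.03125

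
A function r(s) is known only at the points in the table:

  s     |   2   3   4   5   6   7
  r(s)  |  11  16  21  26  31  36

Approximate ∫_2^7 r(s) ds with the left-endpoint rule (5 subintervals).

105

Δs = 1.
Sum = 1·[11 + 16 + 21 + 26 + 31] = 105.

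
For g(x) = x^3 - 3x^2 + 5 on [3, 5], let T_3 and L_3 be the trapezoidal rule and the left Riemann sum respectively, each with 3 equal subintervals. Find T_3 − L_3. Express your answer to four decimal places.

T_3 ≈ 49.333333.
L_3 ≈ 32.666667.
T_3 − L_3 ≈ 16.6667.

16.6667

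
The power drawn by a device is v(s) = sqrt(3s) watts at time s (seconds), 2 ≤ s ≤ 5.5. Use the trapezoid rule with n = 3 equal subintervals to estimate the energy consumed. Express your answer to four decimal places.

11.6008

Δs = (5.5 − 2)/3 = 7/6.
v(2) ≈ 2.4495, v(19/6) ≈ 3.0822, v(13/3) ≈ 3.6056, v(5.5) ≈ 4.0620.
T_3 = (Δs/2)·[v(s_0) + 2v(s_1) + 2v(s_2) + v(s_3)].
Sum ≈ 11.6008.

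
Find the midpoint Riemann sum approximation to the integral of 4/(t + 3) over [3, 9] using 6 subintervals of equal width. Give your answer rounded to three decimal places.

2.769

Δt = (9 − 3)/6 = 1.
Midpoints: 3.5, 4.5, 5.5, 6.5, 7.5, 8.5.
f(3.5) = 8/13, f(4.5) = 8/15, f(5.5) = 8/17, f(6.5) = 8/19, f(7.5) = 8/21, f(8.5) = 8/23.
Sum = Δt · [f(3.5) + f(4.5) + f(5.5) + ...].
Sum ≈ 2.769.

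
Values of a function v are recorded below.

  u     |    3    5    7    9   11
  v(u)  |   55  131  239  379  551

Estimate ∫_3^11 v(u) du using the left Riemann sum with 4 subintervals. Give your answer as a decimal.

1608

Δu = 2.
Sum = 2·[55 + 131 + 239 + 379] = 1608.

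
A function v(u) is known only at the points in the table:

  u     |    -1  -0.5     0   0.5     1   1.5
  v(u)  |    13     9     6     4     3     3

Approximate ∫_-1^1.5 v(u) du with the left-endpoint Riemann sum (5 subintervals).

17.5

Δu = 0.5.
Sum = 0.5·[13 + 9 + 6 + 4 + 3] = 17.5.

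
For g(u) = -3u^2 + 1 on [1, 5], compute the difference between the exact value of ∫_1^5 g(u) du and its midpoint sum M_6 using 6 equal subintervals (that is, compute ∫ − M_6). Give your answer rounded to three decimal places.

-0.444

Exact integral: ∫_1^5 g(u) du = -120.
M_6 ≈ -119.55556.
Error ≈ -120 − (-119.55556) ≈ -0.444.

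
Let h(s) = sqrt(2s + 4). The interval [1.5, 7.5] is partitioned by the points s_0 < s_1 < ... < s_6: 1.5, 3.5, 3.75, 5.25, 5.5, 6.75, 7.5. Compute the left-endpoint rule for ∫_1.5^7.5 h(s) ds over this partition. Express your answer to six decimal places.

Subinterval widths: 2, 0.25, 1.5, 0.25, 1.25, 0.75.
Left endpoints: 1.5, 3.5, 3.75, 5.25, 5.5, 6.75.
h(1.5) ≈ 2.645751, h(3.5) ≈ 3.316625, h(3.75) ≈ 3.391165, h(5.25) ≈ 3.807887, h(5.5) ≈ 3.872983, h(6.75) ≈ 4.183300.
Sum = Σ Δs_i · h(s_i).
Sum ≈ 20.138082.

20.138082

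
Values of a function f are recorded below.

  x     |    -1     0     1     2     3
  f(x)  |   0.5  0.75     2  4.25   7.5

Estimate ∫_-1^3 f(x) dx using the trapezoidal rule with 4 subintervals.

Δx = 1.
T_4 = (1/2)·[0.5 + 2·0.75 + 2·2 + 2·4.25 + 7.5] = 11.

11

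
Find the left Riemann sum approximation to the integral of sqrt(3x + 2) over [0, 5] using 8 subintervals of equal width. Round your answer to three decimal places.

14.079

Δx = (5 − 0)/8 = 0.625.
Left endpoints: 0, 0.625, 1.25, 1.875, 2.5, 3.125, 3.75, 4.375.
f(0) ≈ 1.414, f(0.625) ≈ 1.969, f(1.25) ≈ 2.398, f(1.875) ≈ 2.761, f(2.5) ≈ 3.082, f(3.125) ≈ 3.373, f(3.75) ≈ 3.640, f(4.375) ≈ 3.889.
Sum = Δx · [f(0) + f(0.625) + f(1.25) + ...].
Sum ≈ 14.079.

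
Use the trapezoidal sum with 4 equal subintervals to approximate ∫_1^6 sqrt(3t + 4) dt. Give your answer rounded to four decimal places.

18.7834

Δt = (6 − 1)/4 = 1.25.
f(1) ≈ 2.6458, f(2.25) ≈ 3.2787, f(3.5) ≈ 3.8079, f(4.75) ≈ 4.2720, f(6) ≈ 4.6904.
T_4 = (Δt/2)·[f(t_0) + 2f(t_1) + 2f(t_2) + 2f(t_3) + f(t_4)].
Sum ≈ 18.7834.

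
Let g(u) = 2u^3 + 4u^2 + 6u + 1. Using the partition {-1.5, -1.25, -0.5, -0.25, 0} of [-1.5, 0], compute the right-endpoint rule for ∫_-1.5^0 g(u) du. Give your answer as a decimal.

Subinterval widths: 0.25, 0.75, 0.25, 0.25.
Right endpoints: -1.25, -0.5, -0.25, 0.
g(-1.25) = -4.15625, g(-0.5) = -1.25, g(-0.25) = -0.28125, g(0) = 1.
Sum = Σ Δu_i · g(u_i).
Sum = -1.796875.

-1.796875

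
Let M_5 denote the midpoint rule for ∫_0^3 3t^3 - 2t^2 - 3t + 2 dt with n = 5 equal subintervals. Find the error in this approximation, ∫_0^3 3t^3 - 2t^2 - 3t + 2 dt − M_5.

Exact integral: ∫_0^3 f(t) dt = 35.25.
M_5 = 34.215.
Error = 35.25 − 34.215 = 1.035.

1.035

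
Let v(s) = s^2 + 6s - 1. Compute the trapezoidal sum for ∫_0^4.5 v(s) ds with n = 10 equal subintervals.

86.776875

Δs = (4.5 − 0)/10 = 0.45.
v(0) = -1, v(0.45) = 1.9025, v(0.9) = 5.21, v(1.35) = 8.9225, v(1.8) = 13.04, v(2.25) = 17.5625, v(2.7) = 22.49, v(3.15) = 27.8225, v(3.6) = 33.56, v(4.05) = 39.7025, v(4.5) = 46.25.
T_10 = (Δs/2)·[v(s_0) + 2v(s_1) + ... + 2v(s_{9}) + v(s_10)].
Sum = 86.776875.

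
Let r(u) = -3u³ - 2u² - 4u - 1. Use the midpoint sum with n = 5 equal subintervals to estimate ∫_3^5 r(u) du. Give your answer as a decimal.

-506.32

Δu = (5 − 3)/5 = 0.4.
Midpoints: 3.2, 3.6, 4, 4.4, 4.8.
r(3.2) = -132.584, r(3.6) = -181.288, r(4) = -241, r(4.4) = -312.872, r(4.8) = -398.056.
Sum = Δu · [r(3.2) + r(3.6) + r(4) + r(4.4) + r(4.8)].
Sum = -506.32.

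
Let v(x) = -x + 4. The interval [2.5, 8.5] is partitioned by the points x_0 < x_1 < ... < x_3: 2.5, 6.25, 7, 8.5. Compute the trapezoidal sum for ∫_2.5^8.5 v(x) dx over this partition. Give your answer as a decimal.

Subinterval widths: 3.75, 0.75, 1.5.
v(2.5) = 1.5, v(6.25) = -2.25, v(7) = -3, v(8.5) = -4.5.
On each subinterval the trapezoid contributes (Δx_i/2)·[v(x_{i-1}) + v(x_i)].
Sum = -9.

-9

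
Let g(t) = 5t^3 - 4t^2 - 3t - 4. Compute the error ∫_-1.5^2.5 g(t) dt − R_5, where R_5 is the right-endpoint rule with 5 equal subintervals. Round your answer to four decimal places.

Exact integral: ∫_-1.5^2.5 g(t) dt ≈ -4.833333.
R_5 = 23.46.
Error ≈ -4.833333 − 23.46 ≈ -28.2933.

-28.2933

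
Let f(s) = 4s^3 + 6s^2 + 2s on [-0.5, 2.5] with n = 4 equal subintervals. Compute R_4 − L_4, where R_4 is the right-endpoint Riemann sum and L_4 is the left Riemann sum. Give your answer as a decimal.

R_4 = 120.9375.
L_4 = 42.1875.
R_4 − L_4 = 78.75.

78.75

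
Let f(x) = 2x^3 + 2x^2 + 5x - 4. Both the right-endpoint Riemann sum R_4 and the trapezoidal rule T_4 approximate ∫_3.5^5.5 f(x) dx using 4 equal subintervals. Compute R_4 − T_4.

73.25

R_4 = 577.5.
T_4 = 504.25.
R_4 − T_4 = 73.25.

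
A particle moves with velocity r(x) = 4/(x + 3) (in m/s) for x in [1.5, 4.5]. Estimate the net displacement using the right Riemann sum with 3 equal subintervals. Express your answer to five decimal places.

1.87599

Δx = (4.5 − 1.5)/3 = 1.
Right endpoints: 2.5, 3.5, 4.5.
r(2.5) = 8/11, r(3.5) = 8/13, r(4.5) = 8/15.
Sum = Δx · [r(2.5) + r(3.5) + r(4.5)].
Sum ≈ 1.87599.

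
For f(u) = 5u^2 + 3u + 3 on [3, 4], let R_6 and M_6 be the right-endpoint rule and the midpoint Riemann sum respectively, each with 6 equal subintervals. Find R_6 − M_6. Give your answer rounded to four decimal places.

3.2014

R_6 ≈ 78.356481.
M_6 ≈ 75.155093.
R_6 − M_6 ≈ 3.2014.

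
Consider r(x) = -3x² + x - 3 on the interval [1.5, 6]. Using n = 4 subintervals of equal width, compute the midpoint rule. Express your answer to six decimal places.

-207.826172

Δx = (6 − 1.5)/4 = 1.125.
Midpoints: 2.0625, 3.1875, 4.3125, 5.4375.
r(2.0625) = -13.69921875, r(3.1875) = -30.29296875, r(4.3125) = -54.48046875, r(5.4375) = -86.26171875.
Sum = Δx · [r(2.0625) + r(3.1875) + r(4.3125) + r(5.4375)].
Sum ≈ -207.826172.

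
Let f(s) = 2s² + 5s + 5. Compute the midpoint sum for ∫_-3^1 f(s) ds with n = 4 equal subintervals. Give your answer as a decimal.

Δs = (1 − (-3))/4 = 1.
Midpoints: -2.5, -1.5, -0.5, 0.5.
f(-2.5) = 5, f(-1.5) = 2, f(-0.5) = 3, f(0.5) = 8.
Sum = Δs · [f(-2.5) + f(-1.5) + f(-0.5) + f(0.5)].
Sum = 18.

18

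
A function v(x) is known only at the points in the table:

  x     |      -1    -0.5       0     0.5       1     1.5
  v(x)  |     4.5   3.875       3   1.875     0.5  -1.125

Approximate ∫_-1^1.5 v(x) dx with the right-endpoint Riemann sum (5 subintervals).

4.0625

Δx = 0.5.
Sum = 0.5·[3.875 + 3 + 1.875 + 0.5 + (-1.125)] = 4.0625.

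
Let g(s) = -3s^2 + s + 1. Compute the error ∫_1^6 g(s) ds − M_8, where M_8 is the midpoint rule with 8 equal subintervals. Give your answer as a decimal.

-0.48828125

Exact integral: ∫_1^6 g(s) ds = -192.5.
M_8 = -192.01171875.
Error = -192.5 − (-192.01171875) = -0.48828125.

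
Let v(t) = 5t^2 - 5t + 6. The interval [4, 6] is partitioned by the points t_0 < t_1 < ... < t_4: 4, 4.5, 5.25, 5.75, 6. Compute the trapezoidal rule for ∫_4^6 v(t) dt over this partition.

Subinterval widths: 0.5, 0.75, 0.5, 0.25.
v(4) = 66, v(4.5) = 84.75, v(5.25) = 117.5625, v(5.75) = 142.5625, v(6) = 156.
On each subinterval the trapezoid contributes (Δt_i/2)·[v(t_{i-1}) + v(t_i)].
Sum = 215.90625.

215.90625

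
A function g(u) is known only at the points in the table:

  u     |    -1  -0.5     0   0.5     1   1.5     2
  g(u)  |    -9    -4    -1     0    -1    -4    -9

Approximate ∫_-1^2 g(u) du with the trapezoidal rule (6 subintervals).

Δu = 0.5.
T_6 = (0.5/2)·[(-9) + 2·(-4) + 2·(-1) + 2·0 + 2·(-1) + 2·(-4) + (-9)] = -9.5.

-9.5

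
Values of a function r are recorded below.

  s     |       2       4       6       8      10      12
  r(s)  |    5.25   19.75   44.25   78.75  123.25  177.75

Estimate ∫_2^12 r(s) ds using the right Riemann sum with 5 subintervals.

Δs = 2.
Sum = 2·[19.75 + 44.25 + 78.75 + 123.25 + 177.75] = 887.5.

887.5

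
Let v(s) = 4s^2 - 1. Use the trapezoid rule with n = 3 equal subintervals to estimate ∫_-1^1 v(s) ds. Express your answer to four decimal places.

1.2593

Δs = (1 − (-1))/3 = 2/3.
v(-1) = 3, v(-1/3) = -5/9, v(1/3) = -5/9, v(1) = 3.
T_3 = (Δs/2)·[v(s_0) + 2v(s_1) + 2v(s_2) + v(s_3)].
Sum ≈ 1.2593.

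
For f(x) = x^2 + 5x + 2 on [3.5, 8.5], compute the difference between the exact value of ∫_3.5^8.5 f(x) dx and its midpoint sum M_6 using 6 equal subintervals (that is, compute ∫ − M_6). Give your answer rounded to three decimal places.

0.289

Exact integral: ∫_3.5^8.5 f(x) dx ≈ 350.41667.
M_6 ≈ 350.12731.
Error ≈ 350.41667 − 350.12731 ≈ 0.289.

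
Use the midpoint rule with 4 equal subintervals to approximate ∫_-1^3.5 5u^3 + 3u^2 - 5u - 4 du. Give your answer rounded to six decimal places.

Δu = (3.5 − (-1))/4 = 1.125.
Midpoints: -0.4375, 0.6875, 1.8125, 2.9375.
f(-0.4375) = -6787/4096, f(0.6875) = -18001/4096, f(1.8125) = 108809/4096, f(2.9375) = 548603/4096.
Sum = Δu · [f(-0.4375) + f(0.6875) + f(1.8125) + f(2.9375)].
Sum ≈ 173.755371.

173.755371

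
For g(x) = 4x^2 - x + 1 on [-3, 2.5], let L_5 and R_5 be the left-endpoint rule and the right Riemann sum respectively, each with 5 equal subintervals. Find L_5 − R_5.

L_5 = 77.22.
R_5 = 59.07.
L_5 − R_5 = 18.15.

18.15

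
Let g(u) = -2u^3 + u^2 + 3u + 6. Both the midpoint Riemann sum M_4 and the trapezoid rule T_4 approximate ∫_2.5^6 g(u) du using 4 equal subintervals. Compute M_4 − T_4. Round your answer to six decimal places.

M_4 ≈ -490.58105469.
T_4 ≈ -506.99414062.
M_4 − T_4 ≈ 16.413086.

16.413086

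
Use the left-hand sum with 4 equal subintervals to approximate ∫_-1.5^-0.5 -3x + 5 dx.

8.375

Δx = (-0.5 − (-1.5))/4 = 0.25.
Left endpoints: -1.5, -1.25, -1, -0.75.
f(-1.5) = 9.5, f(-1.25) = 8.75, f(-1) = 8, f(-0.75) = 7.25.
Sum = Δx · [f(-1.5) + f(-1.25) + f(-1) + f(-0.75)].
Sum = 8.375.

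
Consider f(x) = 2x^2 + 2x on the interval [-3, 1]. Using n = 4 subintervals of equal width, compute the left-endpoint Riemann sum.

Δx = (1 − (-3))/4 = 1.
Left endpoints: -3, -2, -1, 0.
f(-3) = 12, f(-2) = 4, f(-1) = 0, f(0) = 0.
Sum = Δx · [f(-3) + f(-2) + f(-1) + f(0)].
Sum = 16.

16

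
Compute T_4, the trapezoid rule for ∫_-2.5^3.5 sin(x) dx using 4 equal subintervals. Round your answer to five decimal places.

0.10894

Δx = (3.5 − (-2.5))/4 = 1.5.
f(-2.5) ≈ -0.59847, f(-1) ≈ -0.84147, f(0.5) ≈ 0.47943, f(2) ≈ 0.90930, f(3.5) ≈ -0.35078.
T_4 = (Δx/2)·[f(x_0) + 2f(x_1) + 2f(x_2) + 2f(x_3) + f(x_4)].
Sum ≈ 0.10894.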